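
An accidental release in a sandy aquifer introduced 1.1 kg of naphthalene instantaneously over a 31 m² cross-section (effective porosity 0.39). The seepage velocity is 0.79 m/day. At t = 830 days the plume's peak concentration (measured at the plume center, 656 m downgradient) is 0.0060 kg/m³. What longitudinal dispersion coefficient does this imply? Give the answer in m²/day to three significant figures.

0.0220 m²/day

At the plume center C_max = M/(n_e·A·√(4πDt)), so D = M²/(4πt·(n_e·A·C_max)²).
n_e·A·C_max = 0.39 × 31 × 0.0060 = 0.07254 kg/m.
D = 1.1²/(4π × 830 × 0.07254²) = 0.0220 m²/day.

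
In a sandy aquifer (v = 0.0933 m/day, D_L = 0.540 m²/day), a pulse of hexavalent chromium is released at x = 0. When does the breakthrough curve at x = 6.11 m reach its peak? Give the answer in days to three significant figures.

For the 1D instantaneous-source solution, setting ∂C/∂t = 0 at fixed x gives v²t² + 2Dt − x² = 0, so t = (√(D² + v²x²) − D)/v².
√(D² + v²x²) = √(0.540² + 0.0933² × 6.11²) = 0.7852; v² = 0.00870489.
t = (0.7852 − 0.540)/0.00870489 = 28.2 days (vs. the pure-advection estimate x/v = 65.5 d).

28.2 days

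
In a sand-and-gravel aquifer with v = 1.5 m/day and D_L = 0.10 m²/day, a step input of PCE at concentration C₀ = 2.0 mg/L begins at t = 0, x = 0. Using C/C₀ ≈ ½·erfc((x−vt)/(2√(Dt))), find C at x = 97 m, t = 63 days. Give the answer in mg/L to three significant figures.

For a continuous step input, C/C₀ ≈ ½·erfc((x−vt)/(2√(Dt))).
vt = 1.5 × 63 = 94.5 m and 2√(Dt) = 2√(0.10 × 63) = 5.020 m.
Argument (x−vt)/(2√(Dt)) = (97 − 94.5)/5.020 = 0.4980; ½·erfc(0.4980) = 0.2406.
C = 2.0 × 0.2406 = 0.481 mg/L.

0.481 mg/L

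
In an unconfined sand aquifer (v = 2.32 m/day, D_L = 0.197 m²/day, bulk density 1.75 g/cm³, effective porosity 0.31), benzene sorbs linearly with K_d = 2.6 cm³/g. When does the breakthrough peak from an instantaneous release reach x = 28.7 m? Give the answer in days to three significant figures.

193 days

Retardation factor R = 1 + ρ_b·K_d/n = 1 + 1.75 × 2.6/0.31 = 15.68.
Sorption retards both mechanisms: v_R = v/R = 0.1480 m/day, D_R = D/R = 0.01256 m²/day.
Peak time from v_R²t² + 2D_R t − x² = 0: t = (√(D_R² + v_R²x²) − D_R)/v_R².
√(D_R² + v_R²x²) = √(0.01256² + 0.1480² × 28.7²) = 4.248; v_R² = 0.02190.
t = (4.248 − 0.01256)/0.02190 = 193 days.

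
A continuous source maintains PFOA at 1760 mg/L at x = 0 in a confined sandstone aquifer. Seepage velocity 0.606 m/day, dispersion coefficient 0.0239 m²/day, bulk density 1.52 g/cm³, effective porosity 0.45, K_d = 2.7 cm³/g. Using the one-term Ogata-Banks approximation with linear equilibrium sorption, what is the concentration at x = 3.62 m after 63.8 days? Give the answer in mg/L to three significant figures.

Retardation factor R = 1 + ρ_b·K_d/n = 1 + 1.52 × 2.7/0.45 = 10.12.
Sorption retards both mechanisms: v_R = v/R = 0.05988 m/day, D_R = D/R = 0.002362 m²/day.
v_R·t = 0.05988 × 63.8 = 3.820344 m; 2√(D_R t) = 0.7764 m; argument = (3.62 − 3.820344)/0.7764 = -0.2580.
C = C₀ × ½·erfc(-0.2580) = 1760 × 0.6424 = 1130 mg/L.

1130 mg/L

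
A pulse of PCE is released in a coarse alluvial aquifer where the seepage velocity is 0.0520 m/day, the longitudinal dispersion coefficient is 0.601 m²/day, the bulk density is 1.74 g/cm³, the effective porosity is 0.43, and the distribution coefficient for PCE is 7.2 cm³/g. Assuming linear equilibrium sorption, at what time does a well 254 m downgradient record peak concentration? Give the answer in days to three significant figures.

Retardation factor R = 1 + ρ_b·K_d/n = 1 + 1.74 × 7.2/0.43 = 30.13.
Sorption retards both mechanisms: v_R = v/R = 0.001726 m/day, D_R = D/R = 0.01995 m²/day.
Peak time from v_R²t² + 2D_R t − x² = 0: t = (√(D_R² + v_R²x²) − D_R)/v_R².
√(D_R² + v_R²x²) = √(0.01995² + 0.001726² × 254²) = 0.4389; v_R² = 2.979e-06.
t = (0.4389 − 0.01995)/2.979e-06 = 141000 days.

141000 days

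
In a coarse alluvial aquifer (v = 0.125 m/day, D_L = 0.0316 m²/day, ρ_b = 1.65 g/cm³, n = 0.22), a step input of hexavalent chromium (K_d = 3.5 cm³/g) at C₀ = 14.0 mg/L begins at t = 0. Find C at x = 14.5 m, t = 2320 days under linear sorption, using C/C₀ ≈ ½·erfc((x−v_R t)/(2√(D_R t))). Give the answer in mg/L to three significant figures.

Retardation factor R = 1 + ρ_b·K_d/n = 1 + 1.65 × 3.5/0.22 = 27.25.
Sorption retards both mechanisms: v_R = v/R = 0.004587 m/day, D_R = D/R = 0.001160 m²/day.
v_R·t = 0.004587 × 2320 = 10.64184 m; 2√(D_R t) = 3.281 m; argument = (14.5 − 10.64184)/3.281 = 1.176.
C = C₀ × ½·erfc(1.176) = 14.0 × 0.04814 = 0.674 mg/L.

0.674 mg/L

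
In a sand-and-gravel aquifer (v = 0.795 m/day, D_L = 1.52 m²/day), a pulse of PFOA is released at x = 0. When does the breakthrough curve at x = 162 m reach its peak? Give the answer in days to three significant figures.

201 days

For the 1D instantaneous-source solution, setting ∂C/∂t = 0 at fixed x gives v²t² + 2Dt − x² = 0, so t = (√(D² + v²x²) − D)/v².
√(D² + v²x²) = √(1.52² + 0.795² × 162²) = 128.8; v² = 0.632025.
t = (128.8 − 1.52)/0.632025 = 201 days (vs. the pure-advection estimate x/v = 204 d).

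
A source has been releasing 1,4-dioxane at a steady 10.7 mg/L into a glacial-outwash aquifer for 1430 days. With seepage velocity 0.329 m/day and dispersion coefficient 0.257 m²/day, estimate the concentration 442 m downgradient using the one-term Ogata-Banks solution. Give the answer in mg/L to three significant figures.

9.13 mg/L

For a continuous step input, C/C₀ ≈ ½·erfc((x−vt)/(2√(Dt))).
vt = 0.329 × 1430 = 470.47 m and 2√(Dt) = 2√(0.257 × 1430) = 38.34 m.
Argument (x−vt)/(2√(Dt)) = (442 − 470.47)/38.34 = -0.7426; ½·erfc(-0.7426) = 0.8532.
C = 10.7 × 0.8532 = 9.13 mg/L.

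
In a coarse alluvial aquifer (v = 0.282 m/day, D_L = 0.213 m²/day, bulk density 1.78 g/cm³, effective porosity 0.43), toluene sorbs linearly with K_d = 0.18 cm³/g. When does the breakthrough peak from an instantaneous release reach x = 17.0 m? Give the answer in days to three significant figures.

101 days

Retardation factor R = 1 + ρ_b·K_d/n = 1 + 1.78 × 0.18/0.43 = 1.745.
Sorption retards both mechanisms: v_R = v/R = 0.1616 m/day, D_R = D/R = 0.1221 m²/day.
Peak time from v_R²t² + 2D_R t − x² = 0: t = (√(D_R² + v_R²x²) − D_R)/v_R².
√(D_R² + v_R²x²) = √(0.1221² + 0.1616² × 17.0²) = 2.750; v_R² = 0.02611.
t = (2.750 − 0.1221)/0.02611 = 101 days.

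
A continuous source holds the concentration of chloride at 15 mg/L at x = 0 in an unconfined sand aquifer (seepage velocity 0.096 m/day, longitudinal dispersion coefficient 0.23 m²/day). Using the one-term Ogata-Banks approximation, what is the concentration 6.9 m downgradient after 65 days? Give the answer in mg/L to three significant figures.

6.78 mg/L

For a continuous step input, C/C₀ ≈ ½·erfc((x−vt)/(2√(Dt))).
vt = 0.096 × 65 = 6.24 m and 2√(Dt) = 2√(0.23 × 65) = 7.733 m.
Argument (x−vt)/(2√(Dt)) = (6.9 − 6.24)/7.733 = 0.08535; ½·erfc(0.08535) = 0.4520.
C = 15 × 0.4520 = 6.78 mg/L.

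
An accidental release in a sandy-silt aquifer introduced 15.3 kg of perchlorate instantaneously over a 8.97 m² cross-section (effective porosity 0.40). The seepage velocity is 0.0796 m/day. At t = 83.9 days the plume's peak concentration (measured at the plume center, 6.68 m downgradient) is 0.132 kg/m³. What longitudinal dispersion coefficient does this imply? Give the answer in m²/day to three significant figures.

0.990 m²/day

At the plume center C_max = M/(n_e·A·√(4πDt)), so D = M²/(4πt·(n_e·A·C_max)²).
n_e·A·C_max = 0.40 × 8.97 × 0.132 = 0.4736 kg/m.
D = 15.3²/(4π × 83.9 × 0.4736²) = 0.990 m²/day.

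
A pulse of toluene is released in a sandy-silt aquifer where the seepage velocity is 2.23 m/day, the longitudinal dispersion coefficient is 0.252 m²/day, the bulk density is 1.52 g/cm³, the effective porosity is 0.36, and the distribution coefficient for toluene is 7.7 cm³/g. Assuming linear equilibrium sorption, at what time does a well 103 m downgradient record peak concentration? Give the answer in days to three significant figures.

1550 days

Retardation factor R = 1 + ρ_b·K_d/n = 1 + 1.52 × 7.7/0.36 = 33.51.
Sorption retards both mechanisms: v_R = v/R = 0.06655 m/day, D_R = D/R = 0.007520 m²/day.
Peak time from v_R²t² + 2D_R t − x² = 0: t = (√(D_R² + v_R²x²) − D_R)/v_R².
√(D_R² + v_R²x²) = √(0.007520² + 0.06655² × 103²) = 6.855; v_R² = 0.004429.
t = (6.855 − 0.007520)/0.004429 = 1550 days.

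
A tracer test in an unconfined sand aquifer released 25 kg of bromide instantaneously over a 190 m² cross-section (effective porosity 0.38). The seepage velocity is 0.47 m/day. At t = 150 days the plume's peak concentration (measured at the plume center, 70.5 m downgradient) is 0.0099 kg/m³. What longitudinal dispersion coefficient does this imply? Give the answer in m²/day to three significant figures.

At the plume center C_max = M/(n_e·A·√(4πDt)), so D = M²/(4πt·(n_e·A·C_max)²).
n_e·A·C_max = 0.38 × 190 × 0.0099 = 0.7148 kg/m.
D = 25²/(4π × 150 × 0.7148²) = 0.649 m²/day.

0.649 m²/day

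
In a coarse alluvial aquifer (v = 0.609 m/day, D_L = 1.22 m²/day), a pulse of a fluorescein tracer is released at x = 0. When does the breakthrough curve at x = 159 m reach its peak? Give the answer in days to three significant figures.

258 days

For the 1D instantaneous-source solution, setting ∂C/∂t = 0 at fixed x gives v²t² + 2Dt − x² = 0, so t = (√(D² + v²x²) − D)/v².
√(D² + v²x²) = √(1.22² + 0.609² × 159²) = 96.84; v² = 0.370881.
t = (96.84 − 1.22)/0.370881 = 258 days (vs. the pure-advection estimate x/v = 261 d).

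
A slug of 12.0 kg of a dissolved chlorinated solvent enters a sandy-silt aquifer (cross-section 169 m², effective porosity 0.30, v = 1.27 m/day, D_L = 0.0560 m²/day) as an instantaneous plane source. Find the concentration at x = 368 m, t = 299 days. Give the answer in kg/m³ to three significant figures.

For an instantaneous plane source, C(x,t) = M/(n_e·A·√(4πDt)) · exp(−(x−vt)²/(4Dt)), with n_e·A the pore (flow) area.
Plume center vt = 1.27 × 299 = 379.73 m, so the well at 368 m is 11.73 m upgradient of the peak.
√(4πDt) = 14.51 m, giving peak height M/(n_e·A·√(4πDt)) = 12.0/(0.30 × 169 × 14.51) = 0.01631 kg/m³.
(x−vt)²/(4Dt) = (-11.73)²/(4 × 0.0560 × 299) = 2.054; exp(−2.054) = 0.1282.
C = 0.01631 × 0.1282 = 0.00209 kg/m³.

0.00209 kg/m³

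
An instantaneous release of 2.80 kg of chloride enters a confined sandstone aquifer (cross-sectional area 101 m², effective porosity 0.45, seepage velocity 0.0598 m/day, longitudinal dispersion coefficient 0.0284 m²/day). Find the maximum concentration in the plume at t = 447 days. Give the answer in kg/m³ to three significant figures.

0.00488 kg/m³

The peak of an instantaneous 1D plume sits at x = vt; there the Gaussian factor is 1 and C_max = M/(n_e·A·√(4πDt)), where n_e·A is the pore area the mass is dissolved in.
√(4πDt) = √(4π × 0.0284 × 447) = 12.63 m, so C_max = 2.80/(0.45 × 101 × 12.63) = 0.00488 kg/m³.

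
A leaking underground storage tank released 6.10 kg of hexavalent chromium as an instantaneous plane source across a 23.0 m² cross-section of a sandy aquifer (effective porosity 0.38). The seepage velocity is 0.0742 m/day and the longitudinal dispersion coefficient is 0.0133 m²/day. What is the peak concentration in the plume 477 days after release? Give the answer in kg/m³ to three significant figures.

0.0782 kg/m³

The peak of an instantaneous 1D plume sits at x = vt; there the Gaussian factor is 1 and C_max = M/(n_e·A·√(4πDt)), where n_e·A is the pore area the mass is dissolved in.
√(4πDt) = √(4π × 0.0133 × 477) = 8.929 m, so C_max = 6.10/(0.38 × 23.0 × 8.929) = 0.0782 kg/m³.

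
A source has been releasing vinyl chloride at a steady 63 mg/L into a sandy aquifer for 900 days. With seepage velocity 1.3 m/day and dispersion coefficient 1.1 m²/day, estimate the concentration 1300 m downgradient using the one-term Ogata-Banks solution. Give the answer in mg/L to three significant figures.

0.110 mg/L

For a continuous step input, C/C₀ ≈ ½·erfc((x−vt)/(2√(Dt))).
vt = 1.3 × 900 = 1170 m and 2√(Dt) = 2√(1.1 × 900) = 62.93 m.
Argument (x−vt)/(2√(Dt)) = (1300 − 1170)/62.93 = 2.066; ½·erfc(2.066) = 0.001740.
C = 63 × 0.001740 = 0.110 mg/L.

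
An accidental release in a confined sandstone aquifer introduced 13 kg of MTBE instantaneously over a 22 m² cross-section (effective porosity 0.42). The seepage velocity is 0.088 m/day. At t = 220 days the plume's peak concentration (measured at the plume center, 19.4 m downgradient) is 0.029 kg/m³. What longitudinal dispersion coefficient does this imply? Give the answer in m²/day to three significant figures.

0.851 m²/day

At the plume center C_max = M/(n_e·A·√(4πDt)), so D = M²/(4πt·(n_e·A·C_max)²).
n_e·A·C_max = 0.42 × 22 × 0.029 = 0.2680 kg/m.
D = 13²/(4π × 220 × 0.2680²) = 0.851 m²/day.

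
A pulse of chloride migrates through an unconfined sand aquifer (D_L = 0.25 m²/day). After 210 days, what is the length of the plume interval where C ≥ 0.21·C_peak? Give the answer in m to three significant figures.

36.2 m

The plume is Gaussian with σ = √(2Dt) = √(2 × 0.25 × 210) = 10.25 m.
C/C_peak = exp(−Δx²/(2σ²)) = 0.21 ⇒ Δx = σ·√(−2 ln 0.21) = 10.25 × 1.767 = 18.11 m.
Width = 2Δx = 36.2 m.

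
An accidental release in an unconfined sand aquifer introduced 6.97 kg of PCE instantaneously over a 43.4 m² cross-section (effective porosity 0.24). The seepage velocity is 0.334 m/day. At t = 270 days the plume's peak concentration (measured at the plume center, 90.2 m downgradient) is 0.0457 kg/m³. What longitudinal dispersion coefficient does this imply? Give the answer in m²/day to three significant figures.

0.0632 m²/day

At the plume center C_max = M/(n_e·A·√(4πDt)), so D = M²/(4πt·(n_e·A·C_max)²).
n_e·A·C_max = 0.24 × 43.4 × 0.0457 = 0.4760 kg/m.
D = 6.97²/(4π × 270 × 0.4760²) = 0.0632 m²/day.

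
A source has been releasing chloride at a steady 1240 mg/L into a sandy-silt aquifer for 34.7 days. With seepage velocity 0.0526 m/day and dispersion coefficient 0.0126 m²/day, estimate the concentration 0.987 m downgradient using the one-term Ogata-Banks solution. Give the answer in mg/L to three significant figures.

For a continuous step input, C/C₀ ≈ ½·erfc((x−vt)/(2√(Dt))).
vt = 0.0526 × 34.7 = 1.82522 m and 2√(Dt) = 2√(0.0126 × 34.7) = 1.322 m.
Argument (x−vt)/(2√(Dt)) = (0.987 − 1.82522)/1.322 = -0.6341; ½·erfc(-0.6341) = 0.8151.
C = 1240 × 0.8151 = 1010 mg/L.

1010 mg/L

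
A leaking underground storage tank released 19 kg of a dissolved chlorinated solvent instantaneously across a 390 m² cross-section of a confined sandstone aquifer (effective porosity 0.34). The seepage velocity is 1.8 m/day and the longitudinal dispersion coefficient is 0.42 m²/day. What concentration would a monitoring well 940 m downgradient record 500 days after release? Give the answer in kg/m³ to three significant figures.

0.000415 kg/m³

For an instantaneous plane source, C(x,t) = M/(n_e·A·√(4πDt)) · exp(−(x−vt)²/(4Dt)), with n_e·A the pore (flow) area.
Plume center vt = 1.8 × 500 = 900 m, so the well at 940 m is 40 m downgradient of the peak.
√(4πDt) = 51.37 m, giving peak height M/(n_e·A·√(4πDt)) = 19/(0.34 × 390 × 51.37) = 0.002789 kg/m³.
(x−vt)²/(4Dt) = (40)²/(4 × 0.42 × 500) = 1.905; exp(−1.905) = 0.1488.
C = 0.002789 × 0.1488 = 0.000415 kg/m³.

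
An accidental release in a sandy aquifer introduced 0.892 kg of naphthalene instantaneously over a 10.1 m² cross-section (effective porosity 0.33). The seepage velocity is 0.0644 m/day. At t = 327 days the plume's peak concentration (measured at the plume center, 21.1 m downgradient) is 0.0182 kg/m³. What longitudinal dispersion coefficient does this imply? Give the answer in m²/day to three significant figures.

0.0526 m²/day

At the plume center C_max = M/(n_e·A·√(4πDt)), so D = M²/(4πt·(n_e·A·C_max)²).
n_e·A·C_max = 0.33 × 10.1 × 0.0182 = 0.06066 kg/m.
D = 0.892²/(4π × 327 × 0.06066²) = 0.0526 m²/day.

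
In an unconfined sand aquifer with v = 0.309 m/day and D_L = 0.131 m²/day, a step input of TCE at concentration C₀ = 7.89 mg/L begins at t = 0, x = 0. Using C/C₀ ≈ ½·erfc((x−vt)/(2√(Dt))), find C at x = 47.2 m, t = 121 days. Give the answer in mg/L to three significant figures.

0.321 mg/L

For a continuous step input, C/C₀ ≈ ½·erfc((x−vt)/(2√(Dt))).
vt = 0.309 × 121 = 37.389 m and 2√(Dt) = 2√(0.131 × 121) = 7.963 m.
Argument (x−vt)/(2√(Dt)) = (47.2 − 37.389)/7.963 = 1.232; ½·erfc(1.232) = 0.04073.
C = 7.89 × 0.04073 = 0.321 mg/L.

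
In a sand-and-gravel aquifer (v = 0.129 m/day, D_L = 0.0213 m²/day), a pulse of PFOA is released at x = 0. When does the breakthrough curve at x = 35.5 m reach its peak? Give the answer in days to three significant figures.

For the 1D instantaneous-source solution, setting ∂C/∂t = 0 at fixed x gives v²t² + 2Dt − x² = 0, so t = (√(D² + v²x²) − D)/v².
√(D² + v²x²) = √(0.0213² + 0.129² × 35.5²) = 4.580; v² = 0.016641.
t = (4.580 − 0.0213)/0.016641 = 274 days (vs. the pure-advection estimate x/v = 275 d).

274 days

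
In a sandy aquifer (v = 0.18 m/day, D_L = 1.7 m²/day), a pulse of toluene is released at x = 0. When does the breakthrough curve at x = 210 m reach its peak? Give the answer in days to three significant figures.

1120 days

For the 1D instantaneous-source solution, setting ∂C/∂t = 0 at fixed x gives v²t² + 2Dt − x² = 0, so t = (√(D² + v²x²) − D)/v².
√(D² + v²x²) = √(1.7² + 0.18² × 210²) = 37.84; v² = 0.0324.
t = (37.84 − 1.7)/0.0324 = 1120 days (vs. the pure-advection estimate x/v = 1170 d).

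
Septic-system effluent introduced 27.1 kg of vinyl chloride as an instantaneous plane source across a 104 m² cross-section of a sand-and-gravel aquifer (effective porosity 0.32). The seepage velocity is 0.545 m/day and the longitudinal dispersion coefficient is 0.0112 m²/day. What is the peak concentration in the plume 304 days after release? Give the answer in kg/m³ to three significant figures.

The peak of an instantaneous 1D plume sits at x = vt; there the Gaussian factor is 1 and C_max = M/(n_e·A·√(4πDt)), where n_e·A is the pore area the mass is dissolved in.
√(4πDt) = √(4π × 0.0112 × 304) = 6.541 m, so C_max = 27.1/(0.32 × 104 × 6.541) = 0.124 kg/m³.

0.124 kg/m³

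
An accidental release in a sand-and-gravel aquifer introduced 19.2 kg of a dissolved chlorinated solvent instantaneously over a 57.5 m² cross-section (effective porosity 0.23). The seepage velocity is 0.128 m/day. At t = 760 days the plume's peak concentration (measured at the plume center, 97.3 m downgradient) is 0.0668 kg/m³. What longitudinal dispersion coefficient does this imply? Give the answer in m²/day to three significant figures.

At the plume center C_max = M/(n_e·A·√(4πDt)), so D = M²/(4πt·(n_e·A·C_max)²).
n_e·A·C_max = 0.23 × 57.5 × 0.0668 = 0.8834 kg/m.
D = 19.2²/(4π × 760 × 0.8834²) = 0.0495 m²/day.

0.0495 m²/day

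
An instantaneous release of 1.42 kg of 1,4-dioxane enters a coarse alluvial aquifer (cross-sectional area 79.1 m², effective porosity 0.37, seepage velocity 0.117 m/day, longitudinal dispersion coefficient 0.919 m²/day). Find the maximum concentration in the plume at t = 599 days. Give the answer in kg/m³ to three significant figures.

0.000583 kg/m³

The peak of an instantaneous 1D plume sits at x = vt; there the Gaussian factor is 1 and C_max = M/(n_e·A·√(4πDt)), where n_e·A is the pore area the mass is dissolved in.
√(4πDt) = √(4π × 0.919 × 599) = 83.17 m, so C_max = 1.42/(0.37 × 79.1 × 83.17) = 0.000583 kg/m³.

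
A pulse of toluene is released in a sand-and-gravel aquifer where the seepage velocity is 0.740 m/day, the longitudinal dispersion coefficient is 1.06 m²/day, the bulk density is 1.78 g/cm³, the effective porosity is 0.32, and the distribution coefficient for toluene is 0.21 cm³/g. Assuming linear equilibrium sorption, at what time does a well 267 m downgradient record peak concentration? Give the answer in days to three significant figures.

778 days

Retardation factor R = 1 + ρ_b·K_d/n = 1 + 1.78 × 0.21/0.32 = 2.168.
Sorption retards both mechanisms: v_R = v/R = 0.3413 m/day, D_R = D/R = 0.4889 m²/day.
Peak time from v_R²t² + 2D_R t − x² = 0: t = (√(D_R² + v_R²x²) − D_R)/v_R².
√(D_R² + v_R²x²) = √(0.4889² + 0.3413² × 267²) = 91.13; v_R² = 0.1165.
t = (91.13 − 0.4889)/0.1165 = 778 days.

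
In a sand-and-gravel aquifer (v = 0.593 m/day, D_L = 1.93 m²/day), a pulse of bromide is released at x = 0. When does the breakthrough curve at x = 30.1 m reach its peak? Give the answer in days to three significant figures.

45.6 days

For the 1D instantaneous-source solution, setting ∂C/∂t = 0 at fixed x gives v²t² + 2Dt − x² = 0, so t = (√(D² + v²x²) − D)/v².
√(D² + v²x²) = √(1.93² + 0.593² × 30.1²) = 17.95; v² = 0.351649.
t = (17.95 − 1.93)/0.351649 = 45.6 days (vs. the pure-advection estimate x/v = 50.8 d).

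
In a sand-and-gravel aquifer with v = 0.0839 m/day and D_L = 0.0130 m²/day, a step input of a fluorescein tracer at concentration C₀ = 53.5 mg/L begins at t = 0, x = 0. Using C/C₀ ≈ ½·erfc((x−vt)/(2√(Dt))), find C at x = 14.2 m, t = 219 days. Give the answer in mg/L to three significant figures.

For a continuous step input, C/C₀ ≈ ½·erfc((x−vt)/(2√(Dt))).
vt = 0.0839 × 219 = 18.3741 m and 2√(Dt) = 2√(0.0130 × 219) = 3.375 m.
Argument (x−vt)/(2√(Dt)) = (14.2 − 18.3741)/3.375 = -1.237; ½·erfc(-1.237) = 0.9599.
C = 53.5 × 0.9599 = 51.4 mg/L.

51.4 mg/L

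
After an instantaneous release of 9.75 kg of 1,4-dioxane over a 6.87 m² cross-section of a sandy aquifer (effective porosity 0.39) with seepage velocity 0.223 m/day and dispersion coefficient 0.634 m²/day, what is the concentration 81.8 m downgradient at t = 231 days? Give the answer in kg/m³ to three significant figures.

For an instantaneous plane source, C(x,t) = M/(n_e·A·√(4πDt)) · exp(−(x−vt)²/(4Dt)), with n_e·A the pore (flow) area.
Plume center vt = 0.223 × 231 = 51.513 m, so the well at 81.8 m is 30.287 m downgradient of the peak.
√(4πDt) = 42.90 m, giving peak height M/(n_e·A·√(4πDt)) = 9.75/(0.39 × 6.87 × 42.90) = 0.08483 kg/m³.
(x−vt)²/(4Dt) = (30.287)²/(4 × 0.634 × 231) = 1.566; exp(−1.566) = 0.2089.
C = 0.08483 × 0.2089 = 0.0177 kg/m³.

0.0177 kg/m³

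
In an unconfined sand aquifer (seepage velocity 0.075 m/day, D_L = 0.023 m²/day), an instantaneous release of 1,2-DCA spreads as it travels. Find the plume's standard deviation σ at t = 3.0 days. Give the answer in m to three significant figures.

Dispersive spreading gives a Gaussian with σ² = 2Dt; advection only shifts the center.
σ = √(2 × 0.023 × 3.0) = 0.371 m.

0.371 m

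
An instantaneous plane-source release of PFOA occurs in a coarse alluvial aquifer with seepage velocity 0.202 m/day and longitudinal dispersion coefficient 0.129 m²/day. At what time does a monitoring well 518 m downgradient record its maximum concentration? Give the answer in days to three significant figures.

2560 days

For the 1D instantaneous-source solution, setting ∂C/∂t = 0 at fixed x gives v²t² + 2Dt − x² = 0, so t = (√(D² + v²x²) − D)/v².
√(D² + v²x²) = √(0.129² + 0.202² × 518²) = 104.6; v² = 0.040804.
t = (104.6 − 0.129)/0.040804 = 2560 days (vs. the pure-advection estimate x/v = 2560 d).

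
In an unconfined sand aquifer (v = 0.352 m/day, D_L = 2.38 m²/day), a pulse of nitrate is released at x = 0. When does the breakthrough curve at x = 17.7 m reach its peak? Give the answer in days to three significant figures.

For the 1D instantaneous-source solution, setting ∂C/∂t = 0 at fixed x gives v²t² + 2Dt − x² = 0, so t = (√(D² + v²x²) − D)/v².
√(D² + v²x²) = √(2.38² + 0.352² × 17.7²) = 6.670; v² = 0.123904.
t = (6.670 − 2.38)/0.123904 = 34.6 days (vs. the pure-advection estimate x/v = 50.3 d).

34.6 days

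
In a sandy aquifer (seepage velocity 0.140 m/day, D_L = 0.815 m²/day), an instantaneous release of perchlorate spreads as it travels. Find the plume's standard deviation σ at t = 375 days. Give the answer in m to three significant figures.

Dispersive spreading gives a Gaussian with σ² = 2Dt; advection only shifts the center.
σ = √(2 × 0.815 × 375) = 24.7 m.

24.7 m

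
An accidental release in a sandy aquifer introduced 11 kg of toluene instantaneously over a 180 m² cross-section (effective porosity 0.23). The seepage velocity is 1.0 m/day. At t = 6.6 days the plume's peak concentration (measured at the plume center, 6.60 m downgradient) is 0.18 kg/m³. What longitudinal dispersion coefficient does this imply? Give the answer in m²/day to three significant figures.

At the plume center C_max = M/(n_e·A·√(4πDt)), so D = M²/(4πt·(n_e·A·C_max)²).
n_e·A·C_max = 0.23 × 180 × 0.18 = 7.452 kg/m.
D = 11²/(4π × 6.6 × 7.452²) = 0.0263 m²/day.

0.0263 m²/day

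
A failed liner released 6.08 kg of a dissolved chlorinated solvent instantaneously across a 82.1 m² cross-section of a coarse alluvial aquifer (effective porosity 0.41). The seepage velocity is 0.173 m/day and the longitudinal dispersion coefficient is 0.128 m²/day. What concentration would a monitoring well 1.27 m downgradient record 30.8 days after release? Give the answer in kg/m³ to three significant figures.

For an instantaneous plane source, C(x,t) = M/(n_e·A·√(4πDt)) · exp(−(x−vt)²/(4Dt)), with n_e·A the pore (flow) area.
Plume center vt = 0.173 × 30.8 = 5.3284 m, so the well at 1.27 m is 4.0584 m upgradient of the peak.
√(4πDt) = 7.039 m, giving peak height M/(n_e·A·√(4πDt)) = 6.08/(0.41 × 82.1 × 7.039) = 0.02566 kg/m³.
(x−vt)²/(4Dt) = (-4.0584)²/(4 × 0.128 × 30.8) = 1.044; exp(−1.044) = 0.3520.
C = 0.02566 × 0.3520 = 0.00903 kg/m³.

0.00903 kg/m³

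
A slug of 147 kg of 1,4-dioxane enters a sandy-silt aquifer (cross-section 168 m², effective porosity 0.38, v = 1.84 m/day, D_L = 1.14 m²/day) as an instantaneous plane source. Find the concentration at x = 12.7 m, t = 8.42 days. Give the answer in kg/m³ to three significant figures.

For an instantaneous plane source, C(x,t) = M/(n_e·A·√(4πDt)) · exp(−(x−vt)²/(4Dt)), with n_e·A the pore (flow) area.
Plume center vt = 1.84 × 8.42 = 15.4928 m, so the well at 12.7 m is 2.7928 m upgradient of the peak.
√(4πDt) = 10.98 m, giving peak height M/(n_e·A·√(4πDt)) = 147/(0.38 × 168 × 10.98) = 0.2097 kg/m³.
(x−vt)²/(4Dt) = (-2.7928)²/(4 × 1.14 × 8.42) = 0.2031; exp(−0.2031) = 0.8162.
C = 0.2097 × 0.8162 = 0.171 kg/m³.

0.171 kg/m³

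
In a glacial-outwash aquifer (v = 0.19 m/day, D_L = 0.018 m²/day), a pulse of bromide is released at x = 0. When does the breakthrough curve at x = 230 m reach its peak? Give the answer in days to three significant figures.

For the 1D instantaneous-source solution, setting ∂C/∂t = 0 at fixed x gives v²t² + 2Dt − x² = 0, so t = (√(D² + v²x²) − D)/v².
√(D² + v²x²) = √(0.018² + 0.19² × 230²) = 43.70; v² = 0.0361.
t = (43.70 − 0.018)/0.0361 = 1210 days (vs. the pure-advection estimate x/v = 1210 d).

1210 days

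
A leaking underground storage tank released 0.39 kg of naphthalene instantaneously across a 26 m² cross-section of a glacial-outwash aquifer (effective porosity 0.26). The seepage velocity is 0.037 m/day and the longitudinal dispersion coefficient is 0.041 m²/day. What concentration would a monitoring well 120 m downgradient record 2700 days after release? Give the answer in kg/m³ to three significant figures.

For an instantaneous plane source, C(x,t) = M/(n_e·A·√(4πDt)) · exp(−(x−vt)²/(4Dt)), with n_e·A the pore (flow) area.
Plume center vt = 0.037 × 2700 = 99.9 m, so the well at 120 m is 20.1 m downgradient of the peak.
√(4πDt) = 37.30 m, giving peak height M/(n_e·A·√(4πDt)) = 0.39/(0.26 × 26 × 37.30) = 0.001547 kg/m³.
(x−vt)²/(4Dt) = (20.1)²/(4 × 0.041 × 2700) = 0.9124; exp(−0.9124) = 0.4016.
C = 0.001547 × 0.4016 = 0.000621 kg/m³.

0.000621 kg/m³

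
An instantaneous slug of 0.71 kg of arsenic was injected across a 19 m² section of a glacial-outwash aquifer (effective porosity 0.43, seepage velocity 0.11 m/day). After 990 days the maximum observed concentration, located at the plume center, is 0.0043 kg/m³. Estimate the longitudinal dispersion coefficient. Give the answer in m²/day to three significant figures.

0.0328 m²/day

At the plume center C_max = M/(n_e·A·√(4πDt)), so D = M²/(4πt·(n_e·A·C_max)²).
n_e·A·C_max = 0.43 × 19 × 0.0043 = 0.03513 kg/m.
D = 0.71²/(4π × 990 × 0.03513²) = 0.0328 m²/day.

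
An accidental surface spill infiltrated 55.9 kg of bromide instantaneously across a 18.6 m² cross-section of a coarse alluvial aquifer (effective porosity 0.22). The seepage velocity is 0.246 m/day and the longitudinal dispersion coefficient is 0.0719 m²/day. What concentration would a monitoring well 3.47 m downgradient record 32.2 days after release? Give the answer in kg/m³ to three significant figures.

0.298 kg/m³

For an instantaneous plane source, C(x,t) = M/(n_e·A·√(4πDt)) · exp(−(x−vt)²/(4Dt)), with n_e·A the pore (flow) area.
Plume center vt = 0.246 × 32.2 = 7.9212 m, so the well at 3.47 m is 4.4512 m upgradient of the peak.
√(4πDt) = 5.394 m, giving peak height M/(n_e·A·√(4πDt)) = 55.9/(0.22 × 18.6 × 5.394) = 2.533 kg/m³.
(x−vt)²/(4Dt) = (-4.4512)²/(4 × 0.0719 × 32.2) = 2.139; exp(−2.139) = 0.1178.
C = 2.533 × 0.1178 = 0.298 kg/m³.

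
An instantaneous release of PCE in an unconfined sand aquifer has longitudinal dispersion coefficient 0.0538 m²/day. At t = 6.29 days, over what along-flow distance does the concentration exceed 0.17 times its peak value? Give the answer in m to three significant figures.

3.10 m

The plume is Gaussian with σ = √(2Dt) = √(2 × 0.0538 × 6.29) = 0.8227 m.
C/C_peak = exp(−Δx²/(2σ²)) = 0.17 ⇒ Δx = σ·√(−2 ln 0.17) = 0.8227 × 1.883 = 1.549 m.
Width = 2Δx = 3.10 m.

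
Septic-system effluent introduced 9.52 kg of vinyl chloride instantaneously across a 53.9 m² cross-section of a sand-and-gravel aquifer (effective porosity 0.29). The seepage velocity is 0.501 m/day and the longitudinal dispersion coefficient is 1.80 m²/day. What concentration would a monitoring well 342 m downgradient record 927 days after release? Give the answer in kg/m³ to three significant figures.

For an instantaneous plane source, C(x,t) = M/(n_e·A·√(4πDt)) · exp(−(x−vt)²/(4Dt)), with n_e·A the pore (flow) area.
Plume center vt = 0.501 × 927 = 464.427 m, so the well at 342 m is 122.427 m upgradient of the peak.
√(4πDt) = 144.8 m, giving peak height M/(n_e·A·√(4πDt)) = 9.52/(0.29 × 53.9 × 144.8) = 0.004206 kg/m³.
(x−vt)²/(4Dt) = (-122.427)²/(4 × 1.80 × 927) = 2.246; exp(−2.246) = 0.1058.
C = 0.004206 × 0.1058 = 0.000445 kg/m³.

0.000445 kg/m³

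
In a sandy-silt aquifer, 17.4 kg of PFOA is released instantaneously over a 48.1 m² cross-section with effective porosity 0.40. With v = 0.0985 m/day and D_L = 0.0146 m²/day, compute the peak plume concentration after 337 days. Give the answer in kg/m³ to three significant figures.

The peak of an instantaneous 1D plume sits at x = vt; there the Gaussian factor is 1 and C_max = M/(n_e·A·√(4πDt)), where n_e·A is the pore area the mass is dissolved in.
√(4πDt) = √(4π × 0.0146 × 337) = 7.863 m, so C_max = 17.4/(0.40 × 48.1 × 7.863) = 0.115 kg/m³.

0.115 kg/m³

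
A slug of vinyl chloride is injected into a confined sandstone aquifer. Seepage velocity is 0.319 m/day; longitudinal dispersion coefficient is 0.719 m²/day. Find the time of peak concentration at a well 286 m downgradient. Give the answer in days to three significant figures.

890 days

For the 1D instantaneous-source solution, setting ∂C/∂t = 0 at fixed x gives v²t² + 2Dt − x² = 0, so t = (√(D² + v²x²) − D)/v².
√(D² + v²x²) = √(0.719² + 0.319² × 286²) = 91.24; v² = 0.101761.
t = (91.24 − 0.719)/0.101761 = 890 days (vs. the pure-advection estimate x/v = 897 d).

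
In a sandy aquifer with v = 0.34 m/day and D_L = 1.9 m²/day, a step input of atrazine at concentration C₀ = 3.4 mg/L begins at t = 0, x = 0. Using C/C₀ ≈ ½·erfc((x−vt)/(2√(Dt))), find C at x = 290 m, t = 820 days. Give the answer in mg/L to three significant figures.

1.43 mg/L

For a continuous step input, C/C₀ ≈ ½·erfc((x−vt)/(2√(Dt))).
vt = 0.34 × 820 = 278.8 m and 2√(Dt) = 2√(1.9 × 820) = 78.94 m.
Argument (x−vt)/(2√(Dt)) = (290 − 278.8)/78.94 = 0.1419; ½·erfc(0.1419) = 0.4205.
C = 3.4 × 0.4205 = 1.43 mg/L.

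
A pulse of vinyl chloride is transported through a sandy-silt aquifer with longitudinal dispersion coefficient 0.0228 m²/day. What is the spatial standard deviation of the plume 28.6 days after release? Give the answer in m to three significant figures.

1.14 m

Dispersive spreading gives a Gaussian with σ² = 2Dt; advection only shifts the center.
σ = √(2 × 0.0228 × 28.6) = 1.14 m.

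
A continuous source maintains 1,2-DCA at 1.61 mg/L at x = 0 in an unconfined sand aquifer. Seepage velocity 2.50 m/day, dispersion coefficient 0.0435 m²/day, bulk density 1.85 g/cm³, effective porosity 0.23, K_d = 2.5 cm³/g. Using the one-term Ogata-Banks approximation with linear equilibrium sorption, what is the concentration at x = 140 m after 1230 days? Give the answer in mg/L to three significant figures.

Retardation factor R = 1 + ρ_b·K_d/n = 1 + 1.85 × 2.5/0.23 = 21.11.
Sorption retards both mechanisms: v_R = v/R = 0.1184 m/day, D_R = D/R = 0.002061 m²/day.
v_R·t = 0.1184 × 1230 = 145.632 m; 2√(D_R t) = 3.184 m; argument = (140 − 145.632)/3.184 = -1.769.
C = C₀ × ½·erfc(-1.769) = 1.61 × 0.9938 = 1.60 mg/L.

1.60 mg/L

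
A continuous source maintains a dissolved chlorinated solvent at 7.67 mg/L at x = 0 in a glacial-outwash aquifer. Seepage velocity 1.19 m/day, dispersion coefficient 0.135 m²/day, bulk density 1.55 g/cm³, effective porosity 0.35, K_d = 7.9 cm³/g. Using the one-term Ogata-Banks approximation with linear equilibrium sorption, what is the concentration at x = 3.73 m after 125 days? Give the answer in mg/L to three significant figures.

5.07 mg/L

Retardation factor R = 1 + ρ_b·K_d/n = 1 + 1.55 × 7.9/0.35 = 35.99.
Sorption retards both mechanisms: v_R = v/R = 0.03306 m/day, D_R = D/R = 0.003751 m²/day.
v_R·t = 0.03306 × 125 = 4.1325 m; 2√(D_R t) = 1.369 m; argument = (3.73 − 4.1325)/1.369 = -0.2940.
C = C₀ × ½·erfc(-0.2940) = 7.67 × 0.6612 = 5.07 mg/L.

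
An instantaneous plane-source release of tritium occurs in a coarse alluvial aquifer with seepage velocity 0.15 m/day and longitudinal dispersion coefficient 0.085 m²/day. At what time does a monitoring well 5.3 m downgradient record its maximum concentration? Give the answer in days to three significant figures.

31.8 days

For the 1D instantaneous-source solution, setting ∂C/∂t = 0 at fixed x gives v²t² + 2Dt − x² = 0, so t = (√(D² + v²x²) − D)/v².
√(D² + v²x²) = √(0.085² + 0.15² × 5.3²) = 0.7995; v² = 0.0225.
t = (0.7995 − 0.085)/0.0225 = 31.8 days (vs. the pure-advection estimate x/v = 35.3 d).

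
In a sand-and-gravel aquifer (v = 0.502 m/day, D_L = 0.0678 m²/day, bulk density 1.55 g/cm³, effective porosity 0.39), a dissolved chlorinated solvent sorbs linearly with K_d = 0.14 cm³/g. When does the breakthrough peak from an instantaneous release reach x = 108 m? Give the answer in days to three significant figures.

334 days

Retardation factor R = 1 + ρ_b·K_d/n = 1 + 1.55 × 0.14/0.39 = 1.556.
Sorption retards both mechanisms: v_R = v/R = 0.3226 m/day, D_R = D/R = 0.04357 m²/day.
Peak time from v_R²t² + 2D_R t − x² = 0: t = (√(D_R² + v_R²x²) − D_R)/v_R².
√(D_R² + v_R²x²) = √(0.04357² + 0.3226² × 108²) = 34.84; v_R² = 0.1041.
t = (34.84 − 0.04357)/0.1041 = 334 days.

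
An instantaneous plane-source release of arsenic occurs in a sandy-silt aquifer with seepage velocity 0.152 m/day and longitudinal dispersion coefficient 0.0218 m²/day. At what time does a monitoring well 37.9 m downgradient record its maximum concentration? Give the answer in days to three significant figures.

248 days

For the 1D instantaneous-source solution, setting ∂C/∂t = 0 at fixed x gives v²t² + 2Dt − x² = 0, so t = (√(D² + v²x²) − D)/v².
√(D² + v²x²) = √(0.0218² + 0.152² × 37.9²) = 5.761; v² = 0.023104.
t = (5.761 − 0.0218)/0.023104 = 248 days (vs. the pure-advection estimate x/v = 249 d).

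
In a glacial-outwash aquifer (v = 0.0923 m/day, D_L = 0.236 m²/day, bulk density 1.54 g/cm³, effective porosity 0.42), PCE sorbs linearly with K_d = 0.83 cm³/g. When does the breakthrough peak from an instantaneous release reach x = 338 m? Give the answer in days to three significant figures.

14700 days

Retardation factor R = 1 + ρ_b·K_d/n = 1 + 1.54 × 0.83/0.42 = 4.043.
Sorption retards both mechanisms: v_R = v/R = 0.02283 m/day, D_R = D/R = 0.05837 m²/day.
Peak time from v_R²t² + 2D_R t − x² = 0: t = (√(D_R² + v_R²x²) − D_R)/v_R².
√(D_R² + v_R²x²) = √(0.05837² + 0.02283² × 338²) = 7.717; v_R² = 0.0005212.
t = (7.717 − 0.05837)/0.0005212 = 14700 days.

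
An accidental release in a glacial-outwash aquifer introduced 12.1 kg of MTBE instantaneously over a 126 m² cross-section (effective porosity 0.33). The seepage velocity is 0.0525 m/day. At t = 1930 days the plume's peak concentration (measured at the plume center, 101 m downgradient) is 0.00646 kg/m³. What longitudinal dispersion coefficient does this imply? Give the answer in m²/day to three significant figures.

At the plume center C_max = M/(n_e·A·√(4πDt)), so D = M²/(4πt·(n_e·A·C_max)²).
n_e·A·C_max = 0.33 × 126 × 0.00646 = 0.2686 kg/m.
D = 12.1²/(4π × 1930 × 0.2686²) = 0.0837 m²/day.

0.0837 m²/day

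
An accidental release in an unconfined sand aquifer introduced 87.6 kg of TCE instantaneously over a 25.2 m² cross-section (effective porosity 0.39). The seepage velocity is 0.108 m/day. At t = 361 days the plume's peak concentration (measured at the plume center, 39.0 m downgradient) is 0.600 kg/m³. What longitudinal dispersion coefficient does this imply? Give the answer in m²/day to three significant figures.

At the plume center C_max = M/(n_e·A·√(4πDt)), so D = M²/(4πt·(n_e·A·C_max)²).
n_e·A·C_max = 0.39 × 25.2 × 0.600 = 5.897 kg/m.
D = 87.6²/(4π × 361 × 5.897²) = 0.0486 m²/day.

0.0486 m²/day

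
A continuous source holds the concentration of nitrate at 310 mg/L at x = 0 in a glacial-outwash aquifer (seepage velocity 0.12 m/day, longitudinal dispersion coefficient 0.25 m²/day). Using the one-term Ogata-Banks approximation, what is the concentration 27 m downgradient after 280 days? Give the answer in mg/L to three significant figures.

For a continuous step input, C/C₀ ≈ ½·erfc((x−vt)/(2√(Dt))).
vt = 0.12 × 280 = 33.6 m and 2√(Dt) = 2√(0.25 × 280) = 16.73 m.
Argument (x−vt)/(2√(Dt)) = (27 − 33.6)/16.73 = -0.3945; ½·erfc(-0.3945) = 0.7115.
C = 310 × 0.7115 = 221 mg/L.

221 mg/L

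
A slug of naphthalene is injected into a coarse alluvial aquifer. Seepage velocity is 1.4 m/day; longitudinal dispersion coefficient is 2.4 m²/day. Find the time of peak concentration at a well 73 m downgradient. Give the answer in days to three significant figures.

For the 1D instantaneous-source solution, setting ∂C/∂t = 0 at fixed x gives v²t² + 2Dt − x² = 0, so t = (√(D² + v²x²) − D)/v².
√(D² + v²x²) = √(2.4² + 1.4² × 73²) = 102.2; v² = 1.96.
t = (102.2 − 2.4)/1.96 = 50.9 days (vs. the pure-advection estimate x/v = 52.1 d).

50.9 days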